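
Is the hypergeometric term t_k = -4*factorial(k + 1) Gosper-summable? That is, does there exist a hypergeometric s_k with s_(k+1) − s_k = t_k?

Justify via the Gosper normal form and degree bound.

No — key equation has no polynomial f.

The ratio is k + 2.
Take A(k)=k + 2, B(k)=1, C(k)=1.
Key eq: (k + 2)·f(k+1) = (1)·f(k) + (1).
Bound: deg f ≤ -1.
deg f ≤ -1 is impossible — no certificate.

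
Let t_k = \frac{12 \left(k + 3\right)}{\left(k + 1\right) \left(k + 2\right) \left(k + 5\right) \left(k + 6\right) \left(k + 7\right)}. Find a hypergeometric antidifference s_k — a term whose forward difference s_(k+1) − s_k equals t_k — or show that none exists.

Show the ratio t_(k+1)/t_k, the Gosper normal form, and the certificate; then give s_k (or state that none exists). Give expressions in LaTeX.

Step 1: r(k) = (k + 1)*(k + 4)*(k + 5)/((k + 3)**2*(k + 8)).
Take A(k)=k + 1, B(k)=k + 8, C(k)=k**3 + 10*k**2 + 33*k + 36.
Need (k + 1)·f(k+1) − (k + 7)·f(k) = k**3 + 10*k**2 + 33*k + 36.
deg f ≤ 6 (via 1,1,3).
Solve for f: f(k) = k*(k + 2)*(k + 3)*(k + 4)*(k**2 + 12*k + 41)/90 (degree 6 ≤ 6).
Certificate R = B(k−1)f/C = k*(k + 2)*(k + 7)*(k**2 + 12*k + 41)/(90*(k + 3)) gives s_k = 2*k*(k**2 + 12*k + 41)/(15*(k**3 + 12*k**2 + 41*k + 30)).
Δs = 12*(k + 3)/(k**5 + 21*k**4 + 163*k**3 + 567*k**2 + 844*k + 420), as required.

s_k = \frac{2 k \left(k^{2} + 12 k + 41\right)}{15 \left(k^{3} + 12 k^{2} + 41 k + 30\right)}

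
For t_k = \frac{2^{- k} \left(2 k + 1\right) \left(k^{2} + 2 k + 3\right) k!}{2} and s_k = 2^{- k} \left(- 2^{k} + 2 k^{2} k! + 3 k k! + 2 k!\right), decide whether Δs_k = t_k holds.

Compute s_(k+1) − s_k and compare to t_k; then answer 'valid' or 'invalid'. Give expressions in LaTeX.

s_(k+1) = (-2*2**k + 2*k**3*factorial(k) + 9*k**2*factorial(k) + 14*k*factorial(k) + 7*factorial(k))/(2*2**k)
s_(k+1) − s_k = (2*k + 1)*(k**2 + 2*k + 3)*factorial(k)/(2*2**k)
(s_(k+1) − s_k) − t_k = 0

valid (s_(k+1) − s_k reduces to t_k)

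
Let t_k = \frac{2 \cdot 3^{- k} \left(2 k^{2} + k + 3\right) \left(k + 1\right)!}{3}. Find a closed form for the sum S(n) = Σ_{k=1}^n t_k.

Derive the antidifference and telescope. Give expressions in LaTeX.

The ratio is (k + 2)*(k + 2*(k + 1)**2 + 4)/(3*(2*k**2 + k + 3)).
Factor: A=k/3 + 2/3; B=1; C=k**2 + k/2 + 3/2.
f must satisfy (k/3 + 2/3)·f(k+1) − (1)·f(k) = k**2 + k/2 + 3/2.
deg f ≤ 1 (via 1,0,2).
Coefficient equations give f(k) = 3*(2*k + 1)/2.
Certificate R = B(k−1)f/C = 3*(2*k + 1)/(2*k**2 + k + 3) gives s_k = 2*(2*k + 1)*factorial(k + 1)/3**k.
Δs = 2*(2*k**2 + k + 3)*factorial(k + 1)/(3*3**k), as required.
Evaluate: s_(n+1) = 2*3**(-n - 1)*(2*n + 3)*factorial(n + 2); subtract s_(1) = 4 ⇒ S(n) = 2*(-6*3**n + 2*n**3*factorial(n) + 9*n**2*factorial(n) + 13*n*factorial(n) + 6*factorial(n))/(3*3**n).

S(n) = \frac{2 \cdot 3^{- n} \left(- 6 \cdot 3^{n} + 2 n^{3} n! + 9 n^{2} n! + 13 n n! + 6 n!\right)}{3}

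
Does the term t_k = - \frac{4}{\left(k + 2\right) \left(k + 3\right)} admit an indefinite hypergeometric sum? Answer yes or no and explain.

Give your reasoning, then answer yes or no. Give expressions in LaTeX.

Yes. s_k = - \frac{2 k}{k + 2}.

r(k) = (k + 2)/(k + 4) after simplifying.
So A=k + 2 and B=k + 4, with C=1.
Need (k + 2)·f(k+1) − (k + 3)·f(k) = 1.
Degrees (1,1,0) ⇒ d ≤ 1.
A polynomial solution: f(k) = k/2.
R(k) = B(k−1)·f(k)/C(k) = k*(k + 3)/2; s_k = R·t_k = -2*k/(k + 2).
Verify: -4/(k**2 + 5*k + 6) matches t_k.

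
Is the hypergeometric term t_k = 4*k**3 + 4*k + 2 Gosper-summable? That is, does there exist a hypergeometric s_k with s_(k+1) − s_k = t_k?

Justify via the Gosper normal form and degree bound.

r(k) = (2*k + 2*(k + 1)**3 + 3)/(2*k**3 + 2*k + 1) after simplifying.
A = 1, B = 1, C = k**3 + k + 1/2.
Set up (1)·f(k+1) − (1)·f(k) − (k**3 + k + 1/2) = 0.
Degrees (0,0,3) ⇒ d ≤ 4.
Solving with deg f ≤ 4: f(k) = k**2*(k**2 - 2*k + 3)/4.
Certificate R = B(k−1)f/C = k**2*(k**2 - 2*k + 3)/(2*(2*k**3 + 2*k + 1)) gives s_k = k**2*(k**2 - 2*k + 3).
Verify: 4*k**3 + 4*k + 2 matches t_k.

Yes. s_k = k**2*(k**2 - 2*k + 3).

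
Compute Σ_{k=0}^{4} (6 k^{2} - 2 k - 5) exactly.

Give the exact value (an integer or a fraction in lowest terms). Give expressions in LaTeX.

Ratio r(k) = (6*k**2 + 10*k - 1)/(6*k**2 - 2*k - 5).
So A=1 and B=1, with C=k**2 - k/3 - 5/6.
f must satisfy (1)·f(k+1) − (1)·f(k) = k**2 - k/3 - 5/6.
Bound: deg f ≤ 3.
Match coefficients ⇒ f(k) = k*(2*k**2 - 4*k - 3)/6.
Get s_k = R·t_k = k*(2*k**2 - 4*k - 3) with R(k) = B(k−1)f(k)/C(k) = k*(2*k**2 - 4*k - 3)/(6*k**2 - 2*k - 5).
Verify: 6*k**2 - 2*k - 5 matches t_k.
Σ_(k=0)^(4) t_k = s_(5) − s_(0) = 135 − (0) = 135.

Σ = 135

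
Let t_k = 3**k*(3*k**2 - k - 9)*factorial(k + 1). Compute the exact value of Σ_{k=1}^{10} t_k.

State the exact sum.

Step 1: r(k) = 3*(k + 2)*(k - 3*(k + 1)**2 + 10)/(-3*k**2 + k + 9).
Normal form (A,B,C) = (3*k + 6, 1, k**2 - k/3 - 3).
Solve (3*k + 6)·f(k+1) − (1)·f(k) = k**2 - k/3 - 3.
Degrees (1,0,2) ⇒ d ≤ 1.
Match coefficients ⇒ f(k) = (k - 3)/3.
Certificate R = B(k−1)f/C = (k - 3)/(3*k**2 - k - 9) gives s_k = 3**k*(k - 3)*factorial(k + 1).
s_(k+1) − s_k = 3**k*(3*k**2 - k - 9)*factorial(k + 1) = t_k.
Telescoping: Σ = s_(11) − s_(1) = 678829571481600 − (-12) = 678829571481612.

Σ = 678829571481612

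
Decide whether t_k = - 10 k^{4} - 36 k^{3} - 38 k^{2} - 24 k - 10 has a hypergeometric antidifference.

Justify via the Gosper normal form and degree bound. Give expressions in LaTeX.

Yes. s_k = 2 k \left(- k^{4} - 2 k^{3} + k^{2} - k - 2\right).

Ratio r(k) = (5*k**4 + 38*k**3 + 103*k**2 + 124*k + 59)/(5*k**4 + 18*k**3 + 19*k**2 + 12*k + 5).
Normal form (A,B,C) = (1, 1, k**4 + 18*k**3/5 + 19*k**2/5 + 12*k/5 + 1).
Need (1)·f(k+1) − (1)·f(k) = k**4 + 18*k**3/5 + 19*k**2/5 + 12*k/5 + 1.
Degrees (0,0,4) ⇒ d ≤ 5.
Match coefficients ⇒ f(k) = k*(k**4 + 2*k**3 - k**2 + k + 2)/5.
Then R = B(k−1)f/C = k*(k**4 + 2*k**3 - k**2 + k + 2)/(5*k**4 + 18*k**3 + 19*k**2 + 12*k + 5), so s_k = R(k)·t_k = 2*k*(-k**4 - 2*k**3 + k**2 - k - 2).
Δs = -10*k**4 - 36*k**3 - 38*k**2 - 24*k - 10, as required.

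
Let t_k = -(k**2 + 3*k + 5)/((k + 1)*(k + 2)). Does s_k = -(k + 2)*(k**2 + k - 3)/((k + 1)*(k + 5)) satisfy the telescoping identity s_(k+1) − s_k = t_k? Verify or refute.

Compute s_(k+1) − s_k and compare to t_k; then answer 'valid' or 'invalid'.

Invalid: residual 3*(5*k**2 + 21*k + 31)/(k**4 + 14*k**3 + 65*k**2 + 112*k + 60) ≠ 0.

s_(k+1) = -(k + 3)*(k + (k + 1)**2 - 2)/((k + 2)*(k + 6))
s_(k+1) − s_k = (-k**4 - 14*k**3 - 53*k**2 - 82*k - 57)/(k**4 + 14*k**3 + 65*k**2 + 112*k + 60)
(s_(k+1) − s_k) − t_k = 3*(5*k**2 + 21*k + 31)/(k**4 + 14*k**3 + 65*k**2 + 112*k + 60)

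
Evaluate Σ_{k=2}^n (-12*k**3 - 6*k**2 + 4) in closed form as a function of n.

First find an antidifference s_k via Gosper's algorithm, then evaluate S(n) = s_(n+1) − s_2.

S(n) = -3*n**4 - 8*n**3 - 6*n**2 + 3*n + 14

Ratio r(k) = (6*(k + 1)**3 + 3*(k + 1)**2 - 2)/(6*k**3 + 3*k**2 - 2).
Gosper form: A/B · C(k+1)/C(k) with A=1, B=1, C=k**3 + k**2/2 - 1/3.
Solve (1)·f(k+1) − (1)·f(k) = k**3 + k**2/2 - 1/3.
From deg A=0, deg B=0, deg C=3: d=4.
Solve for f: f(k) = k*(3*k**3 - 4*k**2 - 3)/12 (degree 4 ≤ 4).
Get s_k = R·t_k = k*(-3*k**3 + 4*k**2 + 3) with R(k) = B(k−1)f(k)/C(k) = k*(3*k**3 - 4*k**2 - 3)/(2*(6*k**3 + 3*k**2 - 2)).
Δs = -12*k**3 - 6*k**2 + 4, as required.
Telescope: S(n) = s_(n+1) − s_(2) = -3*n**4 - 8*n**3 - 6*n**2 + 3*n + 4 − (-10) = -3*n**4 - 8*n**3 - 6*n**2 + 3*n + 14.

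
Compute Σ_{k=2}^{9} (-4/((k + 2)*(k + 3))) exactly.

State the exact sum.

The ratio is (k + 2)/(k + 4).
Take A(k)=k + 2, B(k)=k + 4, C(k)=1.
Solve (k + 2)·f(k+1) − (k + 3)·f(k) = 1.
From deg A=1, deg B=1, deg C=0: d=1.
Match coefficients ⇒ f(k) = k/2.
So s_k = (B(k−1)f/C)·t_k = (k*(k + 3)/2)·t_k = -2*k/(k + 2).
s_(k+1) − s_k = -4/(k**2 + 5*k + 6) = t_k.
Σ_(k=2)^(9) t_k = s_(10) − s_(2) = -5/3 − (-1) = -2/3.

Σ = -2/3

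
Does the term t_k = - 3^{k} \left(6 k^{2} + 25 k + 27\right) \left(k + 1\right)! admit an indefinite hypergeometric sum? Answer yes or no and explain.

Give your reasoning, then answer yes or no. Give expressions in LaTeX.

Yes. s_k = - 3^{k} \left(2 k + 3\right) \left(k + 1\right)!.

Ratio r(k) = 3*(6*k**3 + 49*k**2 + 132*k + 116)/(6*k**2 + 25*k + 27).
Normal form (A,B,C) = (3*k + 6, 1, k**2 + 25*k/6 + 9/2).
Solve (3*k + 6)·f(k+1) − (1)·f(k) = k**2 + 25*k/6 + 9/2.
From deg A=1, deg B=0, deg C=2: d=1.
Solve for f: f(k) = (2*k + 3)/6 (degree 1 ≤ 1).
Then R = B(k−1)f/C = (2*k + 3)/(6*k**2 + 25*k + 27), so s_k = R(k)·t_k = -3**k*(2*k + 3)*factorial(k + 1).
Δs = -3**k*(6*k**2 + 25*k + 27)*factorial(k + 1), as required.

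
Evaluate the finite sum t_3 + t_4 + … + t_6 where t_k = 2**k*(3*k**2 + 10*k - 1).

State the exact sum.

Σ = 16496

The ratio is 2*(3*k**2 + 16*k + 12)/(3*k**2 + 10*k - 1).
A = 2, B = 1, C = k**2 + 10*k/3 - 1/3.
Need (2)·f(k+1) − (1)·f(k) = k**2 + 10*k/3 - 1/3.
From deg A=0, deg B=0, deg C=2: d=2.
A polynomial solution: f(k) = (3*k**2 - 2*k - 3)/3.
Certificate R = B(k−1)f/C = (3*k**2 - 2*k - 3)/(3*k**2 + 10*k - 1) gives s_k = 2**k*(3*k**2 - 2*k - 3).
Check: Δs_k = 2**k*(3*k**2 + 10*k - 1). ✓
Telescoping: Σ = s_(7) − s_(3) = 16640 − (144) = 16496.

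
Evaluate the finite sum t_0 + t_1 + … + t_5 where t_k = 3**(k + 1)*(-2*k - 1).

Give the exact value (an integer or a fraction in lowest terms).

r(k) = 3*(2*k + 3)/(2*k + 1) after simplifying.
Normal form (A,B,C) = (3, 1, k + 1/2).
Key eq: (3)·f(k+1) = (1)·f(k) + (k + 1/2).
From deg A=0, deg B=0, deg C=1: d=1.
Match coefficients ⇒ f(k) = (k - 1)/2.
Certificate R = B(k−1)f/C = (k - 1)/(2*k + 1) gives s_k = 3**(k + 1)*(1 - k).
Check: Δs_k = 3**(k + 1)*(-2*k - 1). ✓
Telescoping: Σ = s_(6) − s_(0) = -10935 − (3) = -10938.

Σ = -10938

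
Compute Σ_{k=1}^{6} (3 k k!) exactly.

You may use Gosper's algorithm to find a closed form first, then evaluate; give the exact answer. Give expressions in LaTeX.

Σ = 15117

t_(k+1)/t_k = (k + 1)**2/k.
Factor: A=k + 1; B=1; C=k.
Set up (k + 1)·f(k+1) − (1)·f(k) − (k) = 0.
From deg A=1, deg B=0, deg C=1: d=0.
Solve for f: f(k) = 1 (degree 0 ≤ 0).
So s_k = (B(k−1)f/C)·t_k = (1/k)·t_k = 3*factorial(k).
Verify: 3*k*factorial(k) matches t_k.
Sum = s_(7) − s_(1); s_(7) = 15120, s_(1) = 3 ⇒ 15117.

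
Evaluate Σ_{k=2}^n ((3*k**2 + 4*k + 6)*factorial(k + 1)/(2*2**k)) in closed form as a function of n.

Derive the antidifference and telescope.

The ratio is (k + 2)*(4*k + 3*(k + 1)**2 + 10)/(2*(3*k**2 + 4*k + 6)).
Normal form (A,B,C) = (k/2 + 1, 1, k**2 + 4*k/3 + 2).
Set up (k/2 + 1)·f(k+1) − (1)·f(k) − (k**2 + 4*k/3 + 2) = 0.
d = 1 from the (1,0,2) case.
Solving with deg f ≤ 1: f(k) = 2*(3*k + 1)/3.
Certificate R = B(k−1)f/C = 2*(3*k + 1)/(3*k**2 + 4*k + 6) gives s_k = (3*k + 1)*factorial(k + 1)/2**k.
Check: Δs_k = (3*k**2 + 4*k + 6)*factorial(k + 1)/(2*2**k). ✓
s_(n+1) = 2**(-n - 1)*(3*n + 4)*factorial(n + 2) and s_(2) = 21/2, so S(n) = 2**(-n - 1)*(-21*2**n + 3*n**3*factorial(n) + 13*n**2*factorial(n) + 18*n*factorial(n) + 8*factorial(n)).

S(n) = 2**(-n - 1)*(-21*2**n + 3*n**3*factorial(n) + 13*n**2*factorial(n) + 18*n*factorial(n) + 8*factorial(n))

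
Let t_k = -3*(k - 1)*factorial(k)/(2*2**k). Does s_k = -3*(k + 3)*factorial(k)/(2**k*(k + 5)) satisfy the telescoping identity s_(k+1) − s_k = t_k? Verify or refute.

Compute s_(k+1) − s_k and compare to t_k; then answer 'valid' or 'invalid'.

Invalid: residual 3*(k**2 + 4*k - 7)*factorial(k)/(2**k*(k + 5)*(k + 6)) ≠ 0.

s_(k+1) = -3*(k + 4)*factorial(k + 1)/(2*2**k*(k + 6))
s_(k+1) − s_k = -3*(k**3 + 8*k**2 + 11*k - 16)*factorial(k)/(2*2**k*(k + 5)*(k + 6))
(s_(k+1) − s_k) − t_k = 3*(k**2 + 4*k - 7)*factorial(k)/(2**k*(k + 5)*(k + 6))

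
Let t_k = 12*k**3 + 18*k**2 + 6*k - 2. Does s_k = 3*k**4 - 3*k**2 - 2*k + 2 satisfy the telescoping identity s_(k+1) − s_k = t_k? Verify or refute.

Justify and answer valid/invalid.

s_(k+1) = -2*k + 3*(k + 1)**4 - 3*(k + 1)**2
s_(k+1) − s_k = 12*k**3 + 18*k**2 + 6*k - 2
(s_(k+1) − s_k) − t_k = 0

valid (s_(k+1) − s_k reduces to t_k)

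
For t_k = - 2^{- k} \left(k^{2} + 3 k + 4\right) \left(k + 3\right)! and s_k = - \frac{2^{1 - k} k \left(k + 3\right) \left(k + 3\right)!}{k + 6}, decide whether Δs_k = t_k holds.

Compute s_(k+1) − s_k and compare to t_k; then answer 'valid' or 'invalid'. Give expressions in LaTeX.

Invalid: residual \frac{3 \cdot 2^{- k} \left(k^{3} + 9 k^{2} + 20 k + 24\right) \left(k + 3\right)!}{\left(k + 6\right) \left(k + 7\right)} ≠ 0.

s_(k+1) = -(k + 1)*(k + 4)*factorial(k + 4)/(2**k*(k + 7))
s_(k+1) − s_k = -(k**2 + 4*k + 6)*(k**2 + 9*k + 16)*factorial(k + 3)/(2**k*(k + 6)*(k + 7))
(s_(k+1) − s_k) − t_k = 3*(k**3 + 9*k**2 + 20*k + 24)*factorial(k + 3)/(2**k*(k + 6)*(k + 7))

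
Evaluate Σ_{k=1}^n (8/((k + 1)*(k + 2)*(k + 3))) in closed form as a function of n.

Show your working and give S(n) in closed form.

The ratio is (k + 1)/(k + 4).
Take A(k)=k + 1, B(k)=k + 4, C(k)=1.
Set up (k + 1)·f(k+1) − (k + 3)·f(k) − (1) = 0.
d = 2 from the (1,1,0) case.
Coefficient equations give f(k) = k*(k + 3)/4.
Get s_k = R·t_k = 2*k*(k + 3)/((k + 1)*(k + 2)) with R(k) = B(k−1)f(k)/C(k) = k*(k + 3)**2/4.
Verify: 8/(k**3 + 6*k**2 + 11*k + 6) matches t_k.
Evaluate: s_(n+1) = 2*(n**2 + 5*n + 4)/(n**2 + 5*n + 6); subtract s_(1) = 4/3 ⇒ S(n) = 2*n*(n + 5)/(3*(n**2 + 5*n + 6)).

S(n) = 2*n*(n + 5)/(3*(n**2 + 5*n + 6))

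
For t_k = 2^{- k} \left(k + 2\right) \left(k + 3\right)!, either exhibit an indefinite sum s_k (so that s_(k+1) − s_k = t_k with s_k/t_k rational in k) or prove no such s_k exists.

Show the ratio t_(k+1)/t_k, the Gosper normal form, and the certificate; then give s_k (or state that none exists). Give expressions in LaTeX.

s_k = 2^{1 - k} \left(k + 3\right)!

The ratio is (k + 3)*(k + 4)/(2*(k + 2)).
Factor: A=k/2 + 2; B=1; C=k + 2.
Set up (k/2 + 2)·f(k+1) − (1)·f(k) − (k + 2) = 0.
Bound: deg f ≤ 0.
A polynomial solution: f(k) = 2.
Certificate R = B(k−1)f/C = 2/(k + 2) gives s_k = 2**(1 - k)*factorial(k + 3).
Δs = (k + 2)*factorial(k + 3)/2**k, as required.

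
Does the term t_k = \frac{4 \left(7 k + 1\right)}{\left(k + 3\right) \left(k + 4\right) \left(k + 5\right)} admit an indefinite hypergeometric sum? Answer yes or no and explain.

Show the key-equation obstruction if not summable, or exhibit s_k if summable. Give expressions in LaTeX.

Yes. s_k = \frac{k \left(11 k - 7\right)}{3 \left(k + 3\right) \left(k + 4\right)}.

Ratio r(k) = (k + 3)*(7*k + 8)/((k + 6)*(7*k + 1)).
So A=k + 3 and B=k + 6, with C=k + 1/7.
Set up (k + 3)·f(k+1) − (k + 5)·f(k) − (k + 1/7) = 0.
Degrees (1,1,1) ⇒ d ≤ 2.
Coefficient equations give f(k) = k*(11*k - 7)/84.
Get s_k = R·t_k = k*(11*k - 7)/(3*(k + 3)*(k + 4)) with R(k) = B(k−1)f(k)/C(k) = k*(k + 5)*(11*k - 7)/(12*(7*k + 1)).
Verify: 4*(7*k + 1)/(k**3 + 12*k**2 + 47*k + 60) matches t_k.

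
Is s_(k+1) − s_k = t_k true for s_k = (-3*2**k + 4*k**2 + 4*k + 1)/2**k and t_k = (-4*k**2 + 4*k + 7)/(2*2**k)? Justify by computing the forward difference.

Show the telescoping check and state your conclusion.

s_(k+1) = (-6*2**k + 4*k**2 + 12*k + 9)/(2*2**k)
s_(k+1) − s_k = (-4*k**2 + 4*k + 7)/(2*2**k)
(s_(k+1) − s_k) − t_k = 0

valid (s_(k+1) − s_k reduces to t_k)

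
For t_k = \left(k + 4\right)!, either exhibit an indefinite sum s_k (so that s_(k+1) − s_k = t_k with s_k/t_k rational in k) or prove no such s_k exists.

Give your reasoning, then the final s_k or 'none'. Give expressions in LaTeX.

The ratio is k + 5.
Normal form (A,B,C) = (k + 5, 1, 1).
Key eq: (k + 5)·f(k+1) = (1)·f(k) + (1).
d = -1 from the (1,0,0) case.
deg f ≤ -1 is impossible — no certificate.

no hypergeometric antidifference exists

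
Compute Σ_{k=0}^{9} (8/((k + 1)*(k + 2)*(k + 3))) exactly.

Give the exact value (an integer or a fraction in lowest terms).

Σ = 65/33

The ratio is (k + 1)/(k + 4).
Take A(k)=k + 1, B(k)=k + 4, C(k)=1.
Key eq: (k + 1)·f(k+1) = (k + 3)·f(k) + (1).
From deg A=1, deg B=1, deg C=0: d=2.
Coefficient equations give f(k) = k*(k + 3)/4.
Certificate R = B(k−1)f/C = k*(k + 3)**2/4 gives s_k = 2*k*(k + 3)/((k + 1)*(k + 2)).
Check: Δs_k = 8/(k**3 + 6*k**2 + 11*k + 6). ✓
Sum = s_(10) − s_(0); s_(10) = 65/33, s_(0) = 0 ⇒ 65/33.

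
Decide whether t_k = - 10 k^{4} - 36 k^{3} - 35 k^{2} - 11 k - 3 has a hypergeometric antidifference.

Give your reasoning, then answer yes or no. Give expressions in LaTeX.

r(k) = (10*k**4 + 76*k**3 + 203*k**2 + 229*k + 95)/(10*k**4 + 36*k**3 + 35*k**2 + 11*k + 3) after simplifying.
Normal form (A,B,C) = (1, 1, k**4 + 18*k**3/5 + 7*k**2/2 + 11*k/10 + 3/10).
Solve (1)·f(k+1) − (1)·f(k) = k**4 + 18*k**3/5 + 7*k**2/2 + 11*k/10 + 3/10.
deg f ≤ 5 (via 0,0,4).
Coefficient equations give f(k) = k*(2*k**4 + 4*k**3 - 3*k**2 - 3*k + 3)/10.
Then R = B(k−1)f/C = k*(2*k**4 + 4*k**3 - 3*k**2 - 3*k + 3)/(10*k**4 + 36*k**3 + 35*k**2 + 11*k + 3), so s_k = R(k)·t_k = k*(-2*k**4 - 4*k**3 + 3*k**2 + 3*k - 3).
s_(k+1) − s_k = -10*k**4 - 36*k**3 - 35*k**2 - 11*k - 3 = t_k.

Yes. s_k = k \left(- 2 k^{4} - 4 k^{3} + 3 k^{2} + 3 k - 3\right).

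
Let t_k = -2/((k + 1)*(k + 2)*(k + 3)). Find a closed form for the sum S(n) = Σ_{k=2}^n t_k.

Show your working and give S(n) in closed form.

Compute t_(k+1)/t_k: get (k + 1)/(k + 4).
So A=k + 1 and B=k + 4, with C=1.
Solve (k + 1)·f(k+1) − (k + 3)·f(k) = 1.
Bound: deg f ≤ 2.
Solving with deg f ≤ 2: f(k) = k*(k + 3)/4.
Certificate R = B(k−1)f/C = k*(k + 3)**2/4 gives s_k = k*(-k - 3)/(2*(k + 1)*(k + 2)).
Check: Δs_k = -2/(k**3 + 6*k**2 + 11*k + 6). ✓
Evaluate: s_(n+1) = (-n**2 - 5*n - 4)/(2*(n**2 + 5*n + 6)); subtract s_(2) = -5/12 ⇒ S(n) = (-n**2 - 5*n + 6)/(12*(n**2 + 5*n + 6)).

S(n) = (-n**2 - 5*n + 6)/(12*(n**2 + 5*n + 6))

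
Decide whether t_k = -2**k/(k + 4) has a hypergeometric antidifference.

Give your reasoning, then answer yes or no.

No — negative degree bound, so no certificate f.

r(k) = 2*(k + 4)/(k + 5) after simplifying.
So A=2*k + 8 and B=k + 5, with C=1.
Set up (2*k + 8)·f(k+1) − (k + 4)·f(k) − (1) = 0.
deg f ≤ -1 (via 1,1,0).
deg f ≤ -1 is impossible — no certificate.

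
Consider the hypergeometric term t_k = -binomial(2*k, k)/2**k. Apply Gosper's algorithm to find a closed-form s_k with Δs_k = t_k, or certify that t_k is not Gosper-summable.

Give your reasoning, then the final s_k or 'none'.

no hypergeometric antidifference exists

The ratio is (2*k + 1)/(k + 1).
A = 2*k + 1, B = k + 1, C = 1.
Need (2*k + 1)·f(k+1) − (k)·f(k) = 1.
deg f ≤ -1 (via 1,1,0).
deg f ≤ -1 is impossible — no certificate.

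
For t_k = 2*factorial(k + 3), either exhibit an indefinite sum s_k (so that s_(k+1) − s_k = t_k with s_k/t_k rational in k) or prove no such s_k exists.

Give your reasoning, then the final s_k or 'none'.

The ratio is k + 4.
Factor: A=k + 4; B=1; C=1.
Solve (k + 4)·f(k+1) − (1)·f(k) = 1.
From deg A=1, deg B=0, deg C=0: d=-1.
deg f ≤ -1 is impossible — no certificate.

none (Gosper's algorithm certifies no s_k)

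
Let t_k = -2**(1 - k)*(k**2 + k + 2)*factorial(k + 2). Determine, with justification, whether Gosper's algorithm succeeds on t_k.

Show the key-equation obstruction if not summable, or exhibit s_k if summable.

The ratio is (k + 3)*(k + (k + 1)**2 + 3)/(2*(k**2 + k + 2)).
So A=k/2 + 3/2 and B=1, with C=k**2 + k + 2.
f must satisfy (k/2 + 3/2)·f(k+1) − (1)·f(k) = k**2 + k + 2.
d = 1 from the (1,0,2) case.
Match coefficients ⇒ f(k) = 2*(k - 1).
Get s_k = R·t_k = -2**(2 - k)*(k - 1)*factorial(k + 2) with R(k) = B(k−1)f(k)/C(k) = 2*(k - 1)/(k**2 + k + 2).
Check: Δs_k = -2**(1 - k)*(k**2 + k + 2)*factorial(k + 2). ✓

Yes. s_k = -2**(2 - k)*(k - 1)*factorial(k + 2).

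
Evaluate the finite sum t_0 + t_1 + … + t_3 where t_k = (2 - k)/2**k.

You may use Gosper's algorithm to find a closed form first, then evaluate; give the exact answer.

Σ = 19/8

Ratio r(k) = (k - 1)/(2*(k - 2)).
Gosper form: A/B · C(k+1)/C(k) with A=1/2, B=1, C=k - 2.
Set up (1/2)·f(k+1) − (1)·f(k) − (k - 2) = 0.
Bound: deg f ≤ 1.
Coefficient equations give f(k) = -2*(k - 1).
R(k) = B(k−1)·f(k)/C(k) = -2*(k - 1)/(k - 2); s_k = R·t_k = 2**(1 - k)*(k - 1).
Δs = (2 - k)/2**k, as required.
Σ_(k=0)^(3) t_k = s_(4) − s_(0) = 3/8 − (-2) = 19/8.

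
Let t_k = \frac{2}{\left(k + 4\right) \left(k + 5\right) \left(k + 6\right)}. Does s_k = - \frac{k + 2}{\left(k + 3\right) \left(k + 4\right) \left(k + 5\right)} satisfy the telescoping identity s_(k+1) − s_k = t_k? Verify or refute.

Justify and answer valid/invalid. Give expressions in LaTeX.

Invalid: residual - \frac{3}{k^{4} + 18 k^{3} + 119 k^{2} + 342 k + 360} ≠ 0.

s_(k+1) = (-k - 3)/((k + 4)*(k + 5)*(k + 6))
s_(k+1) − s_k = (2*k + 3)/(k**4 + 18*k**3 + 119*k**2 + 342*k + 360)
(s_(k+1) − s_k) − t_k = -3/(k**4 + 18*k**3 + 119*k**2 + 342*k + 360)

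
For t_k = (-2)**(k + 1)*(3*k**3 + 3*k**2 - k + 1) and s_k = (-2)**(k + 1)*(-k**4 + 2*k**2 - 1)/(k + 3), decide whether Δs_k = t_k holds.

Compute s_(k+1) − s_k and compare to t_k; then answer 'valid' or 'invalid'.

Invalid: residual (-2)**(k + 2)*(3*k**4 + 13*k**3 + 7*k**2 - 3*k + 4)/(k**2 + 7*k + 12) ≠ 0.

s_(k+1) = (-2)**(k + 2)*(-(k + 1)**4 + 2*(k + 1)**2 - 1)/(k + 4)
s_(k+1) − s_k = (-2)**(k + 1)*(3*k**5 + 18*k**4 + 30*k**3 + 16*k**2 + k + 4)/(k**2 + 7*k + 12)
(s_(k+1) − s_k) − t_k = (-2)**(k + 2)*(3*k**4 + 13*k**3 + 7*k**2 - 3*k + 4)/(k**2 + 7*k + 12)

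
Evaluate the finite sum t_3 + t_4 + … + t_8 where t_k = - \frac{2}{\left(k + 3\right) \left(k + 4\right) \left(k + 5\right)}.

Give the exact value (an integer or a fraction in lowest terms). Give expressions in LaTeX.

Compute t_(k+1)/t_k: get (k + 3)/(k + 6).
Take A(k)=k + 3, B(k)=k + 6, C(k)=1.
Need (k + 3)·f(k+1) − (k + 5)·f(k) = 1.
deg f ≤ 2 (via 1,1,0).
Coefficient equations give f(k) = k*(k + 7)/24.
So s_k = (B(k−1)f/C)·t_k = (k*(k + 5)*(k + 7)/24)·t_k = k*(-k - 7)/(12*(k + 3)*(k + 4)).
Δs = -2/(k**3 + 12*k**2 + 47*k + 60), as required.
Sum = s_(9) − s_(3); s_(9) = -1/13, s_(3) = -5/84 ⇒ -19/1092.

Σ = -19/1092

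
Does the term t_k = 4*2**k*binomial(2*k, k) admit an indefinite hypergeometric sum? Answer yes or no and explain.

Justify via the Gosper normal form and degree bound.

Compute t_(k+1)/t_k: get 4*(2*k + 1)/(k + 1).
A = 8*k + 4, B = k + 1, C = 1.
Solve (8*k + 4)·f(k+1) − (k)·f(k) = 1.
From deg A=1, deg B=1, deg C=0: d=-1.
Bound -1 < 0, so the key equation has no polynomial solution.

No — negative degree bound, so no certificate f.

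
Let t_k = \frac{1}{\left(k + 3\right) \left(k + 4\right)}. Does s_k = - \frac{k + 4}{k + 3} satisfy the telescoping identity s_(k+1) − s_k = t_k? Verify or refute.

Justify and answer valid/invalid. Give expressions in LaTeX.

s_(k+1) = (-k - 5)/(k + 4)
s_(k+1) − s_k = 1/(k**2 + 7*k + 12)
(s_(k+1) − s_k) − t_k = 0

Valid: the claim telescopes to t_k.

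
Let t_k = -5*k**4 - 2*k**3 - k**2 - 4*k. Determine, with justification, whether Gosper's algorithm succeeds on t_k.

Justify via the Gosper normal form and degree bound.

Yes. s_k = k*(-k**4 + 2*k**3 - k**2 - 2*k + 2).

t_(k+1)/t_k = (5*k**3 + 17*k**2 + 20*k + 12)/(k*(5*k**2 - 3*k + 4)).
Normal form (A,B,C) = (1, 1, k**4 + 2*k**3/5 + k**2/5 + 4*k/5).
Key eq: (1)·f(k+1) = (1)·f(k) + (k**4 + 2*k**3/5 + k**2/5 + 4*k/5).
Bound: deg f ≤ 5.
Solving with deg f ≤ 5: f(k) = k*(k - 1)*(k + 1)*(k**2 - 2*k + 2)/5.
Then R = B(k−1)f/C = (k - 1)*(k**2 - 2*k + 2)/(5*k**2 - 3*k + 4), so s_k = R(k)·t_k = k*(-k**4 + 2*k**3 - k**2 - 2*k + 2).
Check: Δs_k = k*(-5*k**3 - 2*k**2 - k - 4). ✓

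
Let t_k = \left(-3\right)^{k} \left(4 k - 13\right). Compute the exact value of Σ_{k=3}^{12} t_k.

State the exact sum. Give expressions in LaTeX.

Σ = 14348934

Step 1: r(k) = 3*(9 - 4*k)/(4*k - 13).
So A=-3 and B=1, with C=k - 13/4.
Key eq: (-3)·f(k+1) = (1)·f(k) + (k - 13/4).
d = 1 from the (0,0,1) case.
A polynomial solution: f(k) = -(k - 4)/4.
R(k) = B(k−1)·f(k)/C(k) = -(k - 4)/(4*k - 13); s_k = R·t_k = (-3)**k*(4 - k).
s_(k+1) − s_k = (-3)**k*(4*k - 13) = t_k.
Sum = s_(13) − s_(3); s_(13) = 14348907, s_(3) = -27 ⇒ 14348934.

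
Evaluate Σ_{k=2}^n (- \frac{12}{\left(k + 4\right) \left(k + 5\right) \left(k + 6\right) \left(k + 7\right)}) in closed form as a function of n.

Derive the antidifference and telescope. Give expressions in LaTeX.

S(n) = \frac{- n^{3} - 18 n^{2} - 107 n + 126}{84 \left(n^{3} + 18 n^{2} + 107 n + 210\right)}

r(k) = (k + 4)/(k + 8) after simplifying.
Gosper form: A/B · C(k+1)/C(k) with A=k + 4, B=k + 8, C=1.
Set up (k + 4)·f(k+1) − (k + 7)·f(k) − (1) = 0.
Degrees (1,1,0) ⇒ d ≤ 3.
A polynomial solution: f(k) = k*(k**2 + 15*k + 74)/360.
R(k) = B(k−1)·f(k)/C(k) = k*(k + 7)*(k**2 + 15*k + 74)/360; s_k = R·t_k = k*(-k**2 - 15*k - 74)/(30*(k + 4)*(k + 5)*(k + 6)).
Δs = -12/(k**4 + 22*k**3 + 179*k**2 + 638*k + 840), as required.
Telescope: S(n) = s_(n+1) − s_(2) = (-n**3 - 18*n**2 - 107*n - 90)/(30*(n**3 + 18*n**2 + 107*n + 210)) − (-3/140) = (-n**3 - 18*n**2 - 107*n + 126)/(84*(n**3 + 18*n**2 + 107*n + 210)).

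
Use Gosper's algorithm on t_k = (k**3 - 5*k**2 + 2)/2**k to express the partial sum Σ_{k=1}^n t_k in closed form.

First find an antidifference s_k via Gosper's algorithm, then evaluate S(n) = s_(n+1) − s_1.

S(n) = (-2**(n + 1) - n**3 - n**2 + 2*n + 2)/2**n

Step 1: r(k) = ((k + 1)**3 - 5*(k + 1)**2 + 2)/(2*(k**3 - 5*k**2 + 2)).
Normal form (A,B,C) = (1/2, 1, k**3 - 5*k**2 + 2).
f must satisfy (1/2)·f(k+1) − (1)·f(k) = k**3 - 5*k**2 + 2.
deg f ≤ 3 (via 0,0,3).
A polynomial solution: f(k) = -2*k*(k**2 - 2*k - 1).
Certificate R = B(k−1)f/C = -2*k*(k**2 - 2*k - 1)/(k**3 - 5*k**2 + 2) gives s_k = 2**(1 - k)*k*(-k**2 + 2*k + 1).
s_(k+1) − s_k = (k**3 - 5*k**2 + 2)/2**k = t_k.
Evaluate: s_(n+1) = (-n**3 - n**2 + 2*n + 2)/2**n; subtract s_(1) = 2 ⇒ S(n) = (-2**(n + 1) - n**3 - n**2 + 2*n + 2)/2**n.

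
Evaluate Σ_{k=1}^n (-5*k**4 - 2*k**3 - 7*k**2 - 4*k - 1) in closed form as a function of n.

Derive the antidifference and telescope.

Compute t_(k+1)/t_k: get (5*k**4 + 22*k**3 + 43*k**2 + 44*k + 19)/(5*k**4 + 2*k**3 + 7*k**2 + 4*k + 1).
Normal form (A,B,C) = (1, 1, k**4 + 2*k**3/5 + 7*k**2/5 + 4*k/5 + 1/5).
Set up (1)·f(k+1) − (1)·f(k) − (k**4 + 2*k**3/5 + 7*k**2/5 + 4*k/5 + 1/5) = 0.
Degrees (0,0,4) ⇒ d ≤ 5.
Coefficient equations give f(k) = k**2*(k**3 - 2*k**2 + 3*k - 1)/5.
So s_k = (B(k−1)f/C)·t_k = (k**2*(k**3 - 2*k**2 + 3*k - 1)/(5*k**4 + 2*k**3 + 7*k**2 + 4*k + 1))·t_k = k**2*(-k**3 + 2*k**2 - 3*k + 1).
Verify: -5*k**4 - 2*k**3 - 7*k**2 - 4*k - 1 matches t_k.
Evaluate: s_(n+1) = -n**5 - 3*n**4 - 5*n**3 - 6*n**2 - 4*n - 1; subtract s_(1) = -1 ⇒ S(n) = n*(-n**4 - 3*n**3 - 5*n**2 - 6*n - 4).

S(n) = n*(-n**4 - 3*n**3 - 5*n**2 - 6*n - 4)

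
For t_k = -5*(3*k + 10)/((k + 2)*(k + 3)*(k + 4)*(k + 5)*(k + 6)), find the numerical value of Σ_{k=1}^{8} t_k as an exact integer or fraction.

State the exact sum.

Ratio r(k) = (k + 2)*(3*k + 13)/((k + 7)*(3*k + 10)).
A = k + 2, B = k + 7, C = k + 10/3.
Key eq: (k + 2)·f(k+1) = (k + 6)·f(k) + (k + 10/3).
Degrees (1,1,1) ⇒ d ≤ 4.
Coefficient equations give f(k) = k*(k + 3)*(k**2 + 11*k + 38)/120.
Then R = B(k−1)f/C = k*(k + 3)*(k + 6)*(k**2 + 11*k + 38)/(40*(3*k + 10)), so s_k = R(k)·t_k = k*(-k**2 - 11*k - 38)/(8*(k**3 + 11*k**2 + 38*k + 40)).
Verify: 5*(-3*k - 10)/(k**5 + 20*k**4 + 155*k**3 + 580*k**2 + 1044*k + 720) matches t_k.
Sum = s_(9) − s_(1); s_(9) = -981/8008, s_(1) = -5/72 ⇒ -478/9009.

Σ = -478/9009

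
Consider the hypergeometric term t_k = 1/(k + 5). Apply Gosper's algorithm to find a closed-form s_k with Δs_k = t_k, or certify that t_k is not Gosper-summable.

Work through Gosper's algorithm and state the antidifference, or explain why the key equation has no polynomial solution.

Step 1: r(k) = (k + 5)/(k + 6).
Take A(k)=k + 5, B(k)=k + 6, C(k)=1.
Set up (k + 5)·f(k+1) − (k + 5)·f(k) − (1) = 0.
Degrees (1,1,0) ⇒ d ≤ 0.
Write f(k) = c0. Then LHS − RHS = -1, requiring -1 = 0: contradictory. No certificate.

not Gosper-summable; s_k does not exist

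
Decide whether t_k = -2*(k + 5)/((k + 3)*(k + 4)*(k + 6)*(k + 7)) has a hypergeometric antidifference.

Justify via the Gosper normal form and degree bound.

Yes. s_k = k*(-k - 9)/(18*(k**2 + 9*k + 18)).

Step 1: r(k) = (k + 3)*(k + 6)**2/((k + 5)**2*(k + 8)).
Factor: A=k + 3; B=k + 8; C=k**2 + 10*k + 25.
Need (k + 3)·f(k+1) − (k + 7)·f(k) = k**2 + 10*k + 25.
From deg A=1, deg B=1, deg C=2: d=4.
Solving with deg f ≤ 4: f(k) = k*(k + 4)*(k + 5)*(k + 9)/36.
So s_k = (B(k−1)f/C)·t_k = (k*(k + 4)*(k + 7)*(k + 9)/(36*(k + 5)))·t_k = k*(-k - 9)/(18*(k**2 + 9*k + 18)).
Δs = 2*(-k - 5)/(k**4 + 20*k**3 + 145*k**2 + 450*k + 504), as required.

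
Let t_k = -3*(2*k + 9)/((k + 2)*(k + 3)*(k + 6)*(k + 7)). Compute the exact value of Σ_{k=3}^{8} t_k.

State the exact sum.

Ratio r(k) = (k + 2)*(k + 6)*(2*k + 11)/((k + 4)*(k + 8)*(2*k + 9)).
Normal form (A,B,C) = (k + 2, k + 8, k**3 + 27*k**2/2 + 121*k/2 + 90).
f must satisfy (k + 2)·f(k+1) − (k + 7)·f(k) = k**3 + 27*k**2/2 + 121*k/2 + 90.
From deg A=1, deg B=1, deg C=3: d=5.
Solving with deg f ≤ 5: f(k) = k*(k + 3)*(k + 4)*(k + 5)*(k + 8)/24.
Certificate R = B(k−1)f/C = k*(k + 3)*(k + 7)*(k + 8)/(12*(2*k + 9)) gives s_k = k*(-k - 8)/(4*(k**2 + 8*k + 12)).
Check: Δs_k = 3*(-2*k - 9)/(k**4 + 18*k**3 + 113*k**2 + 288*k + 252). ✓
Σ_(k=3)^(8) t_k = s_(9) − s_(3) = -51/220 − (-11/60) = -8/165.

Σ = -8/165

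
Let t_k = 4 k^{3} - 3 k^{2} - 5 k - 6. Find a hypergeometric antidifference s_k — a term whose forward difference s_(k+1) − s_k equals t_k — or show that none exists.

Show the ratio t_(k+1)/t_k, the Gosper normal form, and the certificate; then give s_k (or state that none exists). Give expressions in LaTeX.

Ratio r(k) = (4*k**3 + 9*k**2 + k - 10)/(4*k**3 - 3*k**2 - 5*k - 6).
Take A(k)=1, B(k)=1, C(k)=k**3 - 3*k**2/4 - 5*k/4 - 3/2.
Need (1)·f(k+1) − (1)·f(k) = k**3 - 3*k**2/4 - 5*k/4 - 3/2.
Degrees (0,0,3) ⇒ d ≤ 4.
Match coefficients ⇒ f(k) = k*(k**3 - 3*k**2 - 4)/4.
Get s_k = R·t_k = k*(k**3 - 3*k**2 - 4) with R(k) = B(k−1)f(k)/C(k) = k*(k**3 - 3*k**2 - 4)/(4*k**3 - 3*k**2 - 5*k - 6).
Verify: 4*k**3 - 3*k**2 - 5*k - 6 matches t_k.

s_k = k \left(k^{3} - 3 k^{2} - 4\right)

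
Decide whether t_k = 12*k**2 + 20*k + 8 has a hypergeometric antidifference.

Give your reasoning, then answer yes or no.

Yes. s_k = 4*k**2*(k + 1).

Ratio r(k) = (3*k**2 + 11*k + 10)/(3*k**2 + 5*k + 2).
So A=1 and B=1, with C=k**2 + 5*k/3 + 2/3.
Need (1)·f(k+1) − (1)·f(k) = k**2 + 5*k/3 + 2/3.
Degrees (0,0,2) ⇒ d ≤ 3.
Coefficient equations give f(k) = k**2*(k + 1)/3.
Certificate R = B(k−1)f/C = k**2/(3*k + 2) gives s_k = 4*k**2*(k + 1).
Verify: 12*k**2 + 20*k + 8 matches t_k.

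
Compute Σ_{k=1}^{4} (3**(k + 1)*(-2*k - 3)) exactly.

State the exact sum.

Σ = -3636

t_(k+1)/t_k = 3*(2*k + 5)/(2*k + 3).
A = 3, B = 1, C = k + 3/2.
Set up (3)·f(k+1) − (1)·f(k) − (k + 3/2) = 0.
Bound: deg f ≤ 1.
Solve for f: f(k) = k/2 (degree 1 ≤ 1).
Get s_k = R·t_k = -3**(k + 1)*k with R(k) = B(k−1)f(k)/C(k) = k/(2*k + 3).
Verify: 3**(k + 1)*(-2*k - 3) matches t_k.
Sum = s_(5) − s_(1); s_(5) = -3645, s_(1) = -9 ⇒ -3636.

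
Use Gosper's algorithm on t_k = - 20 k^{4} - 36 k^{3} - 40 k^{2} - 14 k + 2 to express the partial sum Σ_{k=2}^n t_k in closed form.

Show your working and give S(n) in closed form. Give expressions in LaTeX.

Step 1: r(k) = (10*k**4 + 58*k**3 + 134*k**2 + 141*k + 54)/(10*k**4 + 18*k**3 + 20*k**2 + 7*k - 1).
Take A(k)=1, B(k)=1, C(k)=k**4 + 9*k**3/5 + 2*k**2 + 7*k/10 - 1/10.
Solve (1)·f(k+1) − (1)·f(k) = k**4 + 9*k**3/5 + 2*k**2 + 7*k/10 - 1/10.
d = 5 from the (0,0,4) case.
Solve for f: f(k) = k*(4*k**4 - k**3 + 2*k**2 - 4*k - 3)/20 (degree 5 ≤ 5).
Certificate R = B(k−1)f/C = k*(4*k**4 - k**3 + 2*k**2 - 4*k - 3)/(2*(10*k**4 + 18*k**3 + 20*k**2 + 7*k - 1)) gives s_k = k*(-4*k**4 + k**3 - 2*k**2 + 4*k + 3).
s_(k+1) − s_k = -20*k**4 - 36*k**3 - 40*k**2 - 14*k + 2 = t_k.
Evaluate: s_(n+1) = -4*n**5 - 19*n**4 - 38*n**3 - 36*n**2 - 11*n + 2; subtract s_(2) = -106 ⇒ S(n) = -4*n**5 - 19*n**4 - 38*n**3 - 36*n**2 - 11*n + 108.

S(n) = - 4 n^{5} - 19 n^{4} - 38 n^{3} - 36 n^{2} - 11 n + 108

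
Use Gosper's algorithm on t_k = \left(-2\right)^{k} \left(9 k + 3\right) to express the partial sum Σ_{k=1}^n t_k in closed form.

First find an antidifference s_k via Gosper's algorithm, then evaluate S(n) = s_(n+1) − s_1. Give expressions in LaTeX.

S(n) = 6 \left(-2\right)^{n} n + 4 \left(-2\right)^{n} - 4

t_(k+1)/t_k = 2*(-3*k - 4)/(3*k + 1).
Gosper form: A/B · C(k+1)/C(k) with A=-2, B=1, C=k + 1/3.
Set up (-2)·f(k+1) − (1)·f(k) − (k + 1/3) = 0.
d = 1 from the (0,0,1) case.
Match coefficients ⇒ f(k) = -(3*k - 1)/9.
Certificate R = B(k−1)f/C = -(3*k - 1)/(3*(3*k + 1)) gives s_k = (-2)**k*(1 - 3*k).
s_(k+1) − s_k = (-2)**k*(9*k + 3) = t_k.
Telescope: S(n) = s_(n+1) − s_(1) = 2*(-2)**n*(3*n + 2) − (4) = 6*(-2)**n*n + 4*(-2)**n - 4.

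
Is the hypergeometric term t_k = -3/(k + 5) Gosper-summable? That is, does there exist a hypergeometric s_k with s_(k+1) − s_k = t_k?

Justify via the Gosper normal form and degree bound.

No; the coefficient equations for f are inconsistent.

r(k) = (k + 5)/(k + 6) after simplifying.
Gosper form: A/B · C(k+1)/C(k) with A=k + 5, B=k + 6, C=1.
f must satisfy (k + 5)·f(k+1) − (k + 5)·f(k) = 1.
Degrees (1,1,0) ⇒ d ≤ 0.
f = c0 ⇒ A·f(k+1) − B(k−1)·f(k) − C = -1. The system {-1 = 0} is inconsistent; no antidifference.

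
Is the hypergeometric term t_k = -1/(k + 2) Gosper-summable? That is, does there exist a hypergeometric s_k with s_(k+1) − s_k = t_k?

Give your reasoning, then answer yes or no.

No — the linear system for f has no solution.

Step 1: r(k) = (k + 2)/(k + 3).
Gosper form: A/B · C(k+1)/C(k) with A=k + 2, B=k + 3, C=1.
Set up (k + 2)·f(k+1) − (k + 2)·f(k) − (1) = 0.
Bound: deg f ≤ 0.
Write f(k) = c0. Then LHS − RHS = -1, requiring -1 = 0: contradictory. No certificate.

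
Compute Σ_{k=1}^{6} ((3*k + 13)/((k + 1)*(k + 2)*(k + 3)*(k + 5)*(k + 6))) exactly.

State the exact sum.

The ratio is (k + 1)*(k + 5)*(3*k + 16)/((k + 4)*(k + 7)*(3*k + 13)).
A = k + 1, B = k + 7, C = k**2 + 25*k/3 + 52/3.
Key eq: (k + 1)·f(k+1) = (k + 6)·f(k) + (k**2 + 25*k/3 + 52/3).
From deg A=1, deg B=1, deg C=2: d=5.
Match coefficients ⇒ f(k) = k*(k + 3)*(k + 4)*(k**2 + 8*k + 17)/30.
Certificate R = B(k−1)f/C = k*(k + 3)*(k + 6)*(k**2 + 8*k + 17)/(10*(3*k + 13)) gives s_k = k*(k**2 + 8*k + 17)/(10*(k**3 + 8*k**2 + 17*k + 10)).
Check: Δs_k = (3*k + 13)/(k**5 + 17*k**4 + 107*k**3 + 307*k**2 + 396*k + 180). ✓
Σ_(k=1)^(6) t_k = s_(7) − s_(1) = 427/4320 − (13/180) = 23/864.

Σ = 23/864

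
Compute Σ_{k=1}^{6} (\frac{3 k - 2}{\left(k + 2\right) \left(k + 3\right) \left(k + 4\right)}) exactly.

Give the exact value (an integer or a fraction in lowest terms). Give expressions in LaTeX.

Compute t_(k+1)/t_k: get (k + 2)*(3*k + 1)/((k + 5)*(3*k - 2)).
Take A(k)=k + 2, B(k)=k + 5, C(k)=k - 2/3.
f must satisfy (k + 2)·f(k+1) − (k + 4)·f(k) = k - 2/3.
Bound: deg f ≤ 2.
Solve for f: f(k) = k*(k - 4)/9 (degree 2 ≤ 2).
Certificate R = B(k−1)f/C = k*(k - 4)*(k + 4)/(3*(3*k - 2)) gives s_k = k*(k - 4)/(3*(k + 2)*(k + 3)).
Δs = (3*k - 2)/(k**3 + 9*k**2 + 26*k + 24), as required.
Telescoping: Σ = s_(7) − s_(1) = 7/90 − (-1/12) = 29/180.

Σ = 29/180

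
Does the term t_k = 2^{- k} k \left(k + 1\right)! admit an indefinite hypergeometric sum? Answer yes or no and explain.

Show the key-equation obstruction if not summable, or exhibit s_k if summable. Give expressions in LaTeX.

r(k) = (k + 1)*(k + 2)/(2*k) after simplifying.
Gosper form: A/B · C(k+1)/C(k) with A=k/2 + 1, B=1, C=k.
Solve (k/2 + 1)·f(k+1) − (1)·f(k) = k.
deg f ≤ 0 (via 1,0,1).
Solving with deg f ≤ 0: f(k) = 2.
Then R = B(k−1)f/C = 2/k, so s_k = R(k)·t_k = 2**(1 - k)*factorial(k + 1).
Δs = k*factorial(k + 1)/2**k, as required.

Yes. s_k = 2^{1 - k} \left(k + 1\right)!.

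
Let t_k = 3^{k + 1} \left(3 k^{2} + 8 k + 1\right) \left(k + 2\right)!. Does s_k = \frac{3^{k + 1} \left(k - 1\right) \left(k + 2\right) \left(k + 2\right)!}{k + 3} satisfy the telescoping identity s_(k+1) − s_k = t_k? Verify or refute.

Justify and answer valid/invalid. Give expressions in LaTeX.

s_(k+1) = 3**(k + 2)*k*(k + 3)*factorial(k + 3)/(k + 4)
s_(k+1) − s_k = 3**(k + 1)*(3*k**4 + 26*k**3 + 76*k**2 + 79*k + 8)*factorial(k + 2)/((k + 3)*(k + 4))
(s_(k+1) − s_k) − t_k = -3**(k + 1)*(k + 2)*(3*k**2 + 11*k + 2)*factorial(k + 2)/((k + 3)*(k + 4))

Invalid: residual - \frac{3^{k + 1} \left(k + 2\right) \left(3 k^{2} + 11 k + 2\right) \left(k + 2\right)!}{\left(k + 3\right) \left(k + 4\right)} ≠ 0.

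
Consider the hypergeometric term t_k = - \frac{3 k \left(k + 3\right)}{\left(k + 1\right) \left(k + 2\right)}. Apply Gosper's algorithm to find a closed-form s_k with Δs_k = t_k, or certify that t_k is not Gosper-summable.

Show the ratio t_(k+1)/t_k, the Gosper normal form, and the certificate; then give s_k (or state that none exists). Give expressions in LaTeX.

Ratio r(k) = (k + 1)**2*(k + 4)/(k*(k + 3)**2).
Take A(k)=k + 1, B(k)=k + 3, C(k)=k**2 + 3*k.
f must satisfy (k + 1)·f(k+1) − (k + 2)·f(k) = k**2 + 3*k.
Bound: deg f ≤ 2.
Solving with deg f ≤ 2: f(k) = k*(k - 1).
Certificate R = B(k−1)f/C = (k - 1)*(k + 2)/(k + 3) gives s_k = 3*k*(1 - k)/(k + 1).
Δs = 3*k*(-k - 3)/(k**2 + 3*k + 2), as required.

s_k = \frac{3 k \left(1 - k\right)}{k + 1}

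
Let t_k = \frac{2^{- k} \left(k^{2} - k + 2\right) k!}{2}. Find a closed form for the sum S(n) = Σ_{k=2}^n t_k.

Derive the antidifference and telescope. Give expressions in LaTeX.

S(n) = 2^{- n - 1} \left(- 2^{n} + n^{2} n! + n n!\right)

t_(k+1)/t_k = (k + 1)*(-k + (k + 1)**2 + 1)/(2*(k**2 - k + 2)).
So A=k/2 + 1/2 and B=1, with C=k**2 - k + 2.
Solve (k/2 + 1/2)·f(k+1) − (1)·f(k) = k**2 - k + 2.
Bound: deg f ≤ 1.
Match coefficients ⇒ f(k) = 2*(k - 1).
Certificate R = B(k−1)f/C = 2*(k - 1)/(k**2 - k + 2) gives s_k = (k - 1)*factorial(k)/2**k.
Check: Δs_k = (k**2 - k + 2)*factorial(k)/(2*2**k). ✓
Telescope: S(n) = s_(n+1) − s_(2) = 2**(-n - 1)*n*factorial(n + 1) − (1/2) = 2**(-n - 1)*(-2**n + n**2*factorial(n) + n*factorial(n)).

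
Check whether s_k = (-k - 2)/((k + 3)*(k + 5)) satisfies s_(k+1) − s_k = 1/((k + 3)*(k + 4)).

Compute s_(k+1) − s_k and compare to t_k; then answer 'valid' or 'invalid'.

s_(k+1) = (-k - 3)/((k + 4)*(k + 6))
s_(k+1) − s_k = (k**2 + 5*k + 3)/(k**4 + 18*k**3 + 119*k**2 + 342*k + 360)
(s_(k+1) − s_k) − t_k = 3*(-2*k - 9)/(k**4 + 18*k**3 + 119*k**2 + 342*k + 360)

Invalid: residual 3*(-2*k - 9)/(k**4 + 18*k**3 + 119*k**2 + 342*k + 360) ≠ 0.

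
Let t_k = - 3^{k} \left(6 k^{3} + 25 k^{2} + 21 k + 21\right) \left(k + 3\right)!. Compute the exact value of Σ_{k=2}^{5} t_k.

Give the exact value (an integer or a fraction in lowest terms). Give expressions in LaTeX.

Σ = -15078747240

Step 1: r(k) = 3*(6*k**4 + 67*k**3 + 261*k**2 + 429*k + 292)/(6*k**3 + 25*k**2 + 21*k + 21).
Factor: A=3*k + 12; B=1; C=k**3 + 25*k**2/6 + 7*k/2 + 7/2.
Key eq: (3*k + 12)·f(k+1) = (1)·f(k) + (k**3 + 25*k**2/6 + 7*k/2 + 7/2).
Bound: deg f ≤ 2.
Match coefficients ⇒ f(k) = (2*k**2 - 3*k + 3)/6.
R(k) = B(k−1)·f(k)/C(k) = (2*k**2 - 3*k + 3)/(6*k**3 + 25*k**2 + 21*k + 21); s_k = R·t_k = -3**k*(2*k**2 - 3*k + 3)*factorial(k + 3).
s_(k+1) − s_k = -3**k*(6*k**3 + 25*k**2 + 21*k + 21)*factorial(k + 3) = t_k.
Σ_(k=2)^(5) t_k = s_(6) − s_(2) = -15078752640 − (-5400) = -15078747240.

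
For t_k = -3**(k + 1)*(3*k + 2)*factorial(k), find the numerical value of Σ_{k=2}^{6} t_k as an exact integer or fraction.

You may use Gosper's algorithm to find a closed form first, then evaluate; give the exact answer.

Σ = -33067386

Compute t_(k+1)/t_k: get 3*(k + 1)*(3*k + 5)/(3*k + 2).
Take A(k)=3*k + 3, B(k)=1, C(k)=k + 2/3.
Solve (3*k + 3)·f(k+1) − (1)·f(k) = k + 2/3.
d = 0 from the (1,0,1) case.
Solving with deg f ≤ 0: f(k) = 1/3.
Get s_k = R·t_k = -3**(k + 1)*factorial(k) with R(k) = B(k−1)f(k)/C(k) = 1/(3*k + 2).
s_(k+1) − s_k = -3**(k + 1)*(3*k + 2)*factorial(k) = t_k.
Σ_(k=2)^(6) t_k = s_(7) − s_(2) = -33067440 − (-54) = -33067386.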